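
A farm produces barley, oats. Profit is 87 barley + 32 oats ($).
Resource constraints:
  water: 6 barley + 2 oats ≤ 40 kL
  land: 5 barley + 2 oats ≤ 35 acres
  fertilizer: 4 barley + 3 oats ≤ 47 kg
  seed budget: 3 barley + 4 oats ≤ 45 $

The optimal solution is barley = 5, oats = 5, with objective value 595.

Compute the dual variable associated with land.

9

Binding: water and land. Non-binding: fertilizer (12 unused), seed budget (10 unused).
By complementary slackness, y = 0 for the non-binding constraints.
The binding rows give the dual system: 6·y_water + 5·y_land = 87 and 2·y_water + 2·y_land = 32.
This yields shadow prices y_water = 7, y_land = 9.
Shadow price of land = 9.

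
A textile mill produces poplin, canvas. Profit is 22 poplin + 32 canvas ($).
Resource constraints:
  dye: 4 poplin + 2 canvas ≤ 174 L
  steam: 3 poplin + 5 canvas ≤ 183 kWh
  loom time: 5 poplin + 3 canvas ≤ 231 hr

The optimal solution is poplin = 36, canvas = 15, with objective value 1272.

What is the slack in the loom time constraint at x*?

loom time used = 5·36 + 3·15 = 225; slack = 231 − 225 = 6.

6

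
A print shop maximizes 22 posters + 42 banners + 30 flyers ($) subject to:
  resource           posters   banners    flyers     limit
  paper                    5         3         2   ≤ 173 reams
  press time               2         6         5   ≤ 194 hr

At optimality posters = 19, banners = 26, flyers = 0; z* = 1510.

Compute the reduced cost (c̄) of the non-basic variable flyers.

At the optimum: paper uses 173 of 173 (binding); press time uses 194 of 194 (binding).
The binding rows give the dual system: 5·y_paper + 2·y_press time = 22 and 3·y_paper + 6·y_press time = 42.
Solving: y_paper = 2, y_press time = 6.
Reduced cost of flyers: c₃ − yᵀa₃ = 30 − (2·2 + 6·5) = 30 − 34 = -4.

-4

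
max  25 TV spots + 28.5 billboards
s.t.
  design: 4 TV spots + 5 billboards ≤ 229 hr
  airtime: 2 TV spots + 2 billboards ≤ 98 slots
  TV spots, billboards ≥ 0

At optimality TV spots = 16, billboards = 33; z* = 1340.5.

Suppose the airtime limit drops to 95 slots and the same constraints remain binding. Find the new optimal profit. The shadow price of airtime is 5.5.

1324

Δb = -3, so new z* = 1340.5 + (5.5)·(-3) = 1340.5 − 16.5 = 1324.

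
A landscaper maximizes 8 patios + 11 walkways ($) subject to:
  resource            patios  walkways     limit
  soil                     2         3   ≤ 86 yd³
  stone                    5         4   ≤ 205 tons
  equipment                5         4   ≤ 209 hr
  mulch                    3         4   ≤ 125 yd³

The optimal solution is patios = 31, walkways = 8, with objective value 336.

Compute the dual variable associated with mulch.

2

Check each constraint at x*: soil 86/86 (tight); stone 187/205 (slack 18); equipment 187/209 (slack 22); mulch 125/125 (tight).
Since stone, equipment are not tight, their duals are 0.
From A_Bᵀ y = c: 2·y_soil + 3·y_mulch = 8; 3·y_soil + 4·y_mulch = 11.
This yields shadow prices y_soil = 1, y_mulch = 2.
Shadow price of mulch = 2.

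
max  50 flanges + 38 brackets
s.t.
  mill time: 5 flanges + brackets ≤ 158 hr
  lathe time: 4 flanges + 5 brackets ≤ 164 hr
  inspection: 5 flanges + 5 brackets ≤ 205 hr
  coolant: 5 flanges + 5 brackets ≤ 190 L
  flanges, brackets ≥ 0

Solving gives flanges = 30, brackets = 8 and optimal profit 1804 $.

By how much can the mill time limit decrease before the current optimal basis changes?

16

Binding constraints: mill time, coolant. The basis is B = [[5,1],[5,5]] with det 20.
Per unit decrease in mill time, x* moves by d = (-0.25, 0.25).
The basis stays optimal until lathe time becomes binding; allowable decrease = 16 hr.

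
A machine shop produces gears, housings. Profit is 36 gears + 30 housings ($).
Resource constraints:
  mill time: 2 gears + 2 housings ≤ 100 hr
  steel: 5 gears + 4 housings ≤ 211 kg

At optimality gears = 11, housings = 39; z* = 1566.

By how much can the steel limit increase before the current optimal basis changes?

Binding constraints: mill time, steel. The basis is B = [[2,2],[5,4]] with det -2.
Per unit increase in steel, x* moves by d = (1, -1).
The basis stays optimal until housings reaches 0; allowable increase = 39 kg.

39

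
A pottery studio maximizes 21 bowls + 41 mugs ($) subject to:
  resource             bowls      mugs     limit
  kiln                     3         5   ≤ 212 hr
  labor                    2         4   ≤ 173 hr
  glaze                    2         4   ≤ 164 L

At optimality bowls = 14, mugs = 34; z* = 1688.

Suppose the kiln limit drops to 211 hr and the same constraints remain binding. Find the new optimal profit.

1687

Binding: kiln and glaze. Non-binding: labor (9 unused).
Since labor is not tight, its dual is 0.
The binding rows give the dual system: 3·y_kiln + 2·y_glaze = 21 and 5·y_kiln + 4·y_glaze = 41.
→ y_kiln = 1 and y_glaze = 9.
Δz = y_kiln·Δb = 1 × (-1) = -1, so new z* = 1688 − 1 = 1687.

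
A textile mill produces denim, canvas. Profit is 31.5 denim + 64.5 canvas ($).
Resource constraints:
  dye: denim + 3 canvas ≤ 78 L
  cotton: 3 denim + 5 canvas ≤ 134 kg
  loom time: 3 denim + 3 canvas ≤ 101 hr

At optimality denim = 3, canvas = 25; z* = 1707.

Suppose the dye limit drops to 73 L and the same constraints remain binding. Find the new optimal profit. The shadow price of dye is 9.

1662

Δb = -5, so new z* = 1707 + (9)·(-5) = 1707 − 45 = 1662.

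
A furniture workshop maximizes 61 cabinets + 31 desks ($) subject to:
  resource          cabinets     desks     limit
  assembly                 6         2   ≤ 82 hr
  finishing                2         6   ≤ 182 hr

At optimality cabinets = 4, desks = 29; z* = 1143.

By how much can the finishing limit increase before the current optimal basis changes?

64

Binding constraints: assembly, finishing. The basis is B = [[6,2],[2,6]] with det 32.
Per unit increase in finishing, x* moves by d = (-0.0625, 0.1875).
The basis stays optimal until cabinets reaches 0; allowable increase = 64 hr.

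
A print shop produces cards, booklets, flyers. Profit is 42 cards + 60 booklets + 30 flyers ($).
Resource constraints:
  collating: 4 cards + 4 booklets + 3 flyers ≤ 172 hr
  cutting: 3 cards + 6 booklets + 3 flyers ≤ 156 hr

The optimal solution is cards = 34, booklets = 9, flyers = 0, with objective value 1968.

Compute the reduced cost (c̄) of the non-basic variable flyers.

At the optimum: collating uses 172 of 172 (binding); cutting uses 156 of 156 (binding).
From A_Bᵀ y = c: 4·y_collating + 3·y_cutting = 42; 4·y_collating + 6·y_cutting = 60.
→ y_collating = 6 and y_cutting = 6.
Reduced cost of flyers: c₃ − yᵀa₃ = 30 − (6·3 + 6·3) = 30 − 36 = -6.

-6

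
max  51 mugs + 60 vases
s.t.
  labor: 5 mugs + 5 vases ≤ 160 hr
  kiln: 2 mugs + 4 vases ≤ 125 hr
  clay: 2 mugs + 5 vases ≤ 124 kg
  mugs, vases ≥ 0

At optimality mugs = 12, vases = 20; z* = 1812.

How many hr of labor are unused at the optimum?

labor used = 5·12 + 5·20 = 160; slack = 160 − 160 = 0.

0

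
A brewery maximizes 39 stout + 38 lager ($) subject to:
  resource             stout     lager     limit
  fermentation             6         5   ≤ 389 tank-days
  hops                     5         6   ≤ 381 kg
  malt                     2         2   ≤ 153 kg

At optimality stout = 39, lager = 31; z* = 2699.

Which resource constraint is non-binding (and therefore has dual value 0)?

malt

fermentation: 389/389 (binding)
hops: 381/381 (binding)
malt: 140/153 (slack 13)
By complementary slackness, a constraint with positive slack has shadow price 0 → malt.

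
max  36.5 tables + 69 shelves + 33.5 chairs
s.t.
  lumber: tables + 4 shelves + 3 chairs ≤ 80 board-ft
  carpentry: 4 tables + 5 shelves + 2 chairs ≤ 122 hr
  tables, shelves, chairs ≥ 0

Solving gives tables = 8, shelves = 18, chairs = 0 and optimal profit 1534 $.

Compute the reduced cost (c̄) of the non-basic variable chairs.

Check each constraint at x*: lumber 80/80 (tight); carpentry 122/122 (tight).
From A_Bᵀ y = c: 1·y_lumber + 4·y_carpentry = 36.5; 4·y_lumber + 5·y_carpentry = 69.
This yields shadow prices y_lumber = 8.5, y_carpentry = 7.
Reduced cost of chairs: c₃ − yᵀa₃ = 33.5 − (8.5·3 + 7·2) = 33.5 − 39.5 = -6.

-6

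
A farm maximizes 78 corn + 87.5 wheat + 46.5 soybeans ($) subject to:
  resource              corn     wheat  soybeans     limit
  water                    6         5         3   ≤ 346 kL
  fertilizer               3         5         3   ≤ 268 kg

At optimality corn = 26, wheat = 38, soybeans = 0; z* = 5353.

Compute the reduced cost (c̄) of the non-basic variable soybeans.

-6

Check each constraint at x*: water 346/346 (tight); fertilizer 268/268 (tight).
Dual feasibility on the basic columns requires 6·y_water + 3·y_fertilizer = 78, 5·y_water + 5·y_fertilizer = 87.5.
→ y_water = 8.5 and y_fertilizer = 9.
Reduced cost of soybeans: c₃ − yᵀa₃ = 46.5 − (8.5·3 + 9·3) = 46.5 − 52.5 = -6.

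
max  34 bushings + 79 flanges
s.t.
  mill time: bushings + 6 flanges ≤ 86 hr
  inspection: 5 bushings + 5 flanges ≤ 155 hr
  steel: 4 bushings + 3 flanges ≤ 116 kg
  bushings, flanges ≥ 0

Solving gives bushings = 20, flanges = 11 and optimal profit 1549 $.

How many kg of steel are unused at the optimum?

3

steel used = 4·20 + 3·11 = 113; slack = 116 − 113 = 3.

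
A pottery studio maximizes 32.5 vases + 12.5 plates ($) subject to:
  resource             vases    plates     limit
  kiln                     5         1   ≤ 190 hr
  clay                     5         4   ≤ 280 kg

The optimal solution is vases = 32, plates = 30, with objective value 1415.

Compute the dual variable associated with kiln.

Check each constraint at x*: kiln 190/190 (tight); clay 280/280 (tight).
From A_Bᵀ y = c: 5·y_kiln + 5·y_clay = 32.5; 1·y_kiln + 4·y_clay = 12.5.
Solving: y_kiln = 4.5, y_clay = 2.
Shadow price of kiln = 4.5.

4.5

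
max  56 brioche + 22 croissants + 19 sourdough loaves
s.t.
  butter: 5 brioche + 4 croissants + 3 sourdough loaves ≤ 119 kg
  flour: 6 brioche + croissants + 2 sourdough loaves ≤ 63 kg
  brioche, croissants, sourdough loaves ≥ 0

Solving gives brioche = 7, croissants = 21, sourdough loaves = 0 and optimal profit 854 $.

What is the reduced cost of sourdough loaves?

-5

At the optimum: butter uses 119 of 119 (binding); flour uses 63 of 63 (binding).
From A_Bᵀ y = c: 5·y_butter + 6·y_flour = 56; 4·y_butter + 1·y_flour = 22.
This yields shadow prices y_butter = 4, y_flour = 6.
Reduced cost of sourdough loaves: c₃ − yᵀa₃ = 19 − (4·3 + 6·2) = 19 − 24 = -5.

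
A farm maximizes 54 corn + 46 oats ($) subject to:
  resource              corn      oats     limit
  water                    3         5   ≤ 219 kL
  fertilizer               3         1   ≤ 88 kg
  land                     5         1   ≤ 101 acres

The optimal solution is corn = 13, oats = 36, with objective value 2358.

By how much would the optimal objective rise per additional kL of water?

At the optimum: water uses 219 of 219 (binding); fertilizer uses 75 of 88 (slack = 13); land uses 101 of 101 (binding).
Since fertilizer is not tight, its dual is 0.
The binding rows give the dual system: 3·y_water + 5·y_land = 54 and 5·y_water + 1·y_land = 46.
This yields shadow prices y_water = 8, y_land = 6.
Shadow price of water = 8.

8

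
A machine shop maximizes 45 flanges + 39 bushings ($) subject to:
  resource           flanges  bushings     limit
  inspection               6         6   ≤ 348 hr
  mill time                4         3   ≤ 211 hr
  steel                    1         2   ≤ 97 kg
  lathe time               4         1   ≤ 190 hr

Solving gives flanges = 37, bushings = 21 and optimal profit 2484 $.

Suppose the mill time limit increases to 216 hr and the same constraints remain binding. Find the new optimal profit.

At the optimum: inspection uses 348 of 348 (binding); mill time uses 211 of 211 (binding); steel uses 79 of 97 (slack = 18); lathe time uses 169 of 190 (slack = 21).
Slack constraints have shadow price 0 (complementary slackness).
From A_Bᵀ y = c: 6·y_inspection + 4·y_mill time = 45; 6·y_inspection + 3·y_mill time = 39.
→ y_inspection = 3.5 and y_mill time = 6.
Δz = y_mill time·Δb = 6 × (5) = 30, so new z* = 2484 + 30 = 2514.

2514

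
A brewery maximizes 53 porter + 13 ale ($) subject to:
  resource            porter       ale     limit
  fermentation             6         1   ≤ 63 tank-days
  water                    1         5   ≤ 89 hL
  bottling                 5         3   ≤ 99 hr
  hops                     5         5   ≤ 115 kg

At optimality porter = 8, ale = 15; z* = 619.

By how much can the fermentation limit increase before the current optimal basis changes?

35

Binding constraints: fermentation, hops. The basis is B = [[6,1],[5,5]] with det 25.
Per unit increase in fermentation, x* moves by d = (0.2, -0.2).
The basis stays optimal until bottling becomes binding; allowable increase = 35 tank-days.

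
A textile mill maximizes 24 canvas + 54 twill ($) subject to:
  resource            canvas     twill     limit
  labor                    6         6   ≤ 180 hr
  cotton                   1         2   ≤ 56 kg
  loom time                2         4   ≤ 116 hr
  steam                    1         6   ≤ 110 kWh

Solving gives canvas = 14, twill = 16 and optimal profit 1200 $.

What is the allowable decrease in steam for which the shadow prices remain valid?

Binding constraints: labor, steam. The basis is B = [[6,6],[1,6]] with det 30.
Per unit decrease in steam, x* moves by d = (0.2, -0.2).
The basis stays optimal until twill reaches 0; allowable decrease = 80 kWh.

80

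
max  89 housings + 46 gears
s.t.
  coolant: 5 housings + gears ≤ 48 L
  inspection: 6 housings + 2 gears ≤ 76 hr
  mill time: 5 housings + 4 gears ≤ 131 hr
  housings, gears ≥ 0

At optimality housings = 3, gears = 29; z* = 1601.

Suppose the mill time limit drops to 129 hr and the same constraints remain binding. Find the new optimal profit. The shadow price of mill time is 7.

Δb = -2, so new z* = 1601 + (7)·(-2) = 1601 − 14 = 1587.

1587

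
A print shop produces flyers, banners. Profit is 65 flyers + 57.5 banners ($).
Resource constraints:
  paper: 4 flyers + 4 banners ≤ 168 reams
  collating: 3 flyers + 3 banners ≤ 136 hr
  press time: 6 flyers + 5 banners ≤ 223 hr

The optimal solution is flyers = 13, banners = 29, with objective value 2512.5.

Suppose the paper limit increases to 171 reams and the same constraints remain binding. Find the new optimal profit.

2527.5

Binding: paper and press time. Non-binding: collating (10 unused).
Slack constraints have shadow price 0 (complementary slackness).
The binding rows give the dual system: 4·y_paper + 6·y_press time = 65 and 4·y_paper + 5·y_press time = 57.5.
Solving: y_paper = 5, y_press time = 7.5.
Δz = y_paper·Δb = 5 × (3) = 15, so new z* = 2512.5 + 15 = 2527.5.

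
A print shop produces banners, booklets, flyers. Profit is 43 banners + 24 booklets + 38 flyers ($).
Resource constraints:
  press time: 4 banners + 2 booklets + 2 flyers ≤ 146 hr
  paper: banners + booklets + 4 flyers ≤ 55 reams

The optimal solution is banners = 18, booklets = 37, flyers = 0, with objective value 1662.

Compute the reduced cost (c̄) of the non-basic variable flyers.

At the optimum: press time uses 146 of 146 (binding); paper uses 55 of 55 (binding).
Dual feasibility on the basic columns requires 4·y_press time + 1·y_paper = 43, 2·y_press time + 1·y_paper = 24.
→ y_press time = 9.5 and y_paper = 5.
Reduced cost of flyers: c₃ − yᵀa₃ = 38 − (9.5·2 + 5·4) = 38 − 39 = -1.

-1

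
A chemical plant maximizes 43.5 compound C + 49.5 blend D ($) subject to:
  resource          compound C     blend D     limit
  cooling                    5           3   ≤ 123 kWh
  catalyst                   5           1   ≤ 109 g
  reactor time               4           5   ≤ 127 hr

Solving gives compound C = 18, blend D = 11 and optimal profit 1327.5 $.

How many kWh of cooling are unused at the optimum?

0

cooling used = 5·18 + 3·11 = 123; slack = 123 − 123 = 0.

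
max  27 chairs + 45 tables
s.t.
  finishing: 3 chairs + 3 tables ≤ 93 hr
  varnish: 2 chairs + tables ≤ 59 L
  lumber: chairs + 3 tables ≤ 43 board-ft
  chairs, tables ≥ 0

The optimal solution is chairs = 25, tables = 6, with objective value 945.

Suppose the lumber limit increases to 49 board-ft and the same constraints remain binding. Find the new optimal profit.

999

At the optimum: finishing uses 93 of 93 (binding); varnish uses 56 of 59 (slack = 3); lumber uses 43 of 43 (binding).
Since varnish is not tight, its dual is 0.
The binding rows give the dual system: 3·y_finishing + 1·y_lumber = 27 and 3·y_finishing + 3·y_lumber = 45.
This yields shadow prices y_finishing = 6, y_lumber = 9.
Δz = y_lumber·Δb = 9 × (6) = 54, so new z* = 945 + 54 = 999.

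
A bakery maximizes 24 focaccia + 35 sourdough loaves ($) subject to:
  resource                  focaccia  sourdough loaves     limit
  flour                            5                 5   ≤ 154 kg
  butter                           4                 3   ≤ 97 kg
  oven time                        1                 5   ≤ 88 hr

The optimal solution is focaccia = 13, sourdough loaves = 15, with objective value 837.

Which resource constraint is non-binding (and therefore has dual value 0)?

flour

flour: 140/154 (slack 14)
butter: 97/97 (binding)
oven time: 88/88 (binding)
By complementary slackness, a constraint with positive slack has shadow price 0 → flour.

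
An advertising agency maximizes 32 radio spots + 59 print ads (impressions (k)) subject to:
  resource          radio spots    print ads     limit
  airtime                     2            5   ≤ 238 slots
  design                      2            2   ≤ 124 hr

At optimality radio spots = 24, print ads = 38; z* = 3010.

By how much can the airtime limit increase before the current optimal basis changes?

72

Binding constraints: airtime, design. The basis is B = [[2,5],[2,2]] with det -6.
Per unit increase in airtime, x* moves by d = (-0.3333, 0.3333).
The basis stays optimal until radio spots reaches 0; allowable increase = 72 slots.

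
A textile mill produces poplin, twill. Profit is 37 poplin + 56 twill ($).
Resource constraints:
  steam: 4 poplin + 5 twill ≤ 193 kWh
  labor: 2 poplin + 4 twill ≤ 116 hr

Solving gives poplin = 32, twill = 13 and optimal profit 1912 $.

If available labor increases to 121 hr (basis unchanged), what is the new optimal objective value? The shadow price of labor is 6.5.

1944.5

Δb = 5, so new z* = 1912 + (6.5)·(5) = 1912 + 32.5 = 1944.5.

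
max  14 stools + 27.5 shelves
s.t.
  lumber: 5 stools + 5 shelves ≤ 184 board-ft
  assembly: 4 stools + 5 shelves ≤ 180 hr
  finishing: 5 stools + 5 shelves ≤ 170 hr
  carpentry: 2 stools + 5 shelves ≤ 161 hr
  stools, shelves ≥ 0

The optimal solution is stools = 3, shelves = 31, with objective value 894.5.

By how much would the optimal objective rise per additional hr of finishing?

1

Check each constraint at x*: lumber 170/184 (slack 14); assembly 167/180 (slack 13); finishing 170/170 (tight); carpentry 161/161 (tight).
By complementary slackness, y = 0 for the non-binding constraints.
The binding rows give the dual system: 5·y_finishing + 2·y_carpentry = 14 and 5·y_finishing + 5·y_carpentry = 27.5.
Solving: y_finishing = 1, y_carpentry = 4.5.
Shadow price of finishing = 1.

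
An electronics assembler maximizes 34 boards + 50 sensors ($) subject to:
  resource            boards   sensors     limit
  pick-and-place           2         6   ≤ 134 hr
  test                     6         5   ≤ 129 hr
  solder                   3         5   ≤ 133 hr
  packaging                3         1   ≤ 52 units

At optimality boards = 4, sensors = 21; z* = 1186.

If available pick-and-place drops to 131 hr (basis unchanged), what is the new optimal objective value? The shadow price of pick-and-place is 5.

1171

Δb = -3, so new z* = 1186 + (5)·(-3) = 1186 − 15 = 1171.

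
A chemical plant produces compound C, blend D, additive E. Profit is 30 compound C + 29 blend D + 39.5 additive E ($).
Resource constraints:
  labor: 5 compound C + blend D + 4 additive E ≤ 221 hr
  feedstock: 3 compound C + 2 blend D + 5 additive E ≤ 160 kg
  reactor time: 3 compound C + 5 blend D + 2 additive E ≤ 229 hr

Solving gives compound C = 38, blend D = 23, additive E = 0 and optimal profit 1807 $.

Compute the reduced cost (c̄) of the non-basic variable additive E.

-1.5

Check each constraint at x*: labor 213/221 (slack 8); feedstock 160/160 (tight); reactor time 229/229 (tight).
Since labor is not tight, its dual is 0.
The binding rows give the dual system: 3·y_feedstock + 3·y_reactor time = 30 and 2·y_feedstock + 5·y_reactor time = 29.
→ y_feedstock = 7 and y_reactor time = 3.
Reduced cost of additive E: c₃ − yᵀa₃ = 39.5 − (7·5 + 3·2) = 39.5 − 41 = -1.5.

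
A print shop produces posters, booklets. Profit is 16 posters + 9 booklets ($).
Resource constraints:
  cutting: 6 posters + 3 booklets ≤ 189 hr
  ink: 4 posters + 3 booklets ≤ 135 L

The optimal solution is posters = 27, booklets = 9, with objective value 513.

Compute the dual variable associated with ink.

At the optimum: cutting uses 189 of 189 (binding); ink uses 135 of 135 (binding).
Dual feasibility on the basic columns requires 6·y_cutting + 4·y_ink = 16, 3·y_cutting + 3·y_ink = 9.
→ y_cutting = 2 and y_ink = 1.
Shadow price of ink = 1.

1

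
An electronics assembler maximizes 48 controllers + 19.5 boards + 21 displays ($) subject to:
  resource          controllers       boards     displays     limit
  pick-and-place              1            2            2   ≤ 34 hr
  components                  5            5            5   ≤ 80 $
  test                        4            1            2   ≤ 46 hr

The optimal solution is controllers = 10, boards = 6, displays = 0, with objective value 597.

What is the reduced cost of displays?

-8

Check each constraint at x*: pick-and-place 22/34 (slack 12); components 80/80 (tight); test 46/46 (tight).
Slack constraints have shadow price 0 (complementary slackness).
Dual feasibility on the basic columns requires 5·y_components + 4·y_test = 48, 5·y_components + 1·y_test = 19.5.
→ y_components = 2 and y_test = 9.5.
Reduced cost of displays: c₃ − yᵀa₃ = 21 − (2·5 + 9.5·2) = 21 − 29 = -8.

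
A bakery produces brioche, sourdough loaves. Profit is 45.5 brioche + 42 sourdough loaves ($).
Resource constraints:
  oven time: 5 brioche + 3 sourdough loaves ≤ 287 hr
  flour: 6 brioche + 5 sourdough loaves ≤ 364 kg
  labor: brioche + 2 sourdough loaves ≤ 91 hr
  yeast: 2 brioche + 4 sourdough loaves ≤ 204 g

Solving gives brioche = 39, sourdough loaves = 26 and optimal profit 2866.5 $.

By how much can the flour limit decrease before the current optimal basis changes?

Binding constraints: flour, labor. The basis is B = [[6,5],[1,2]] with det 7.
Per unit decrease in flour, x* moves by d = (-0.2857, 0.1429).
The basis stays optimal until brioche reaches 0; allowable decrease = 136.5 kg.

136.5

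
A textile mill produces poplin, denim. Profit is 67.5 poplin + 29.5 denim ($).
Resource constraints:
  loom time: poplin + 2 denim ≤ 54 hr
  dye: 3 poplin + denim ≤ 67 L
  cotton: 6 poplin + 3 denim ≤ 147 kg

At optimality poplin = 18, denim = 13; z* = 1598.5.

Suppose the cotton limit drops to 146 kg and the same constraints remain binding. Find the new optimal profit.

Check each constraint at x*: loom time 44/54 (slack 10); dye 67/67 (tight); cotton 147/147 (tight).
Slack constraints have shadow price 0 (complementary slackness).
The binding rows give the dual system: 3·y_dye + 6·y_cotton = 67.5 and 1·y_dye + 3·y_cotton = 29.5.
This yields shadow prices y_dye = 8.5, y_cotton = 7.
Δz = y_cotton·Δb = 7 × (-1) = -7, so new z* = 1598.5 − 7 = 1591.5.

1591.5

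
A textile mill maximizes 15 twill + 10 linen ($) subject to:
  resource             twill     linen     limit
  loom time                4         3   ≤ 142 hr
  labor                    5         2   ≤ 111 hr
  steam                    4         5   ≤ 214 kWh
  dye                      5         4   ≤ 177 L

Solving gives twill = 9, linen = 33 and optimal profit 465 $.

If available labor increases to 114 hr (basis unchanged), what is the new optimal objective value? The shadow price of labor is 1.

Δb = 3, so new z* = 465 + (1)·(3) = 465 + 3 = 468.

468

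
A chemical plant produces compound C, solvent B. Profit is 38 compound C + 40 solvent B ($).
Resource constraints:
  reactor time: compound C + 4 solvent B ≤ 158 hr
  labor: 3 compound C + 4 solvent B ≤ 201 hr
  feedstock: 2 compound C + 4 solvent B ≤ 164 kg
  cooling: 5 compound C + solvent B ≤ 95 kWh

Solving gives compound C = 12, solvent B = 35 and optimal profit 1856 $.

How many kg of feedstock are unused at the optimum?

feedstock used = 2·12 + 4·35 = 164; slack = 164 − 164 = 0.

0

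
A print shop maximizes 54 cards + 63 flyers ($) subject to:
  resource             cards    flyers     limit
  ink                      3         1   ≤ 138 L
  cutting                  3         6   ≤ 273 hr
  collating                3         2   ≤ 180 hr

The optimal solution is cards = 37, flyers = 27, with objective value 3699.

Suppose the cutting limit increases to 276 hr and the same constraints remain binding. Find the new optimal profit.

3726

Check each constraint at x*: ink 138/138 (tight); cutting 273/273 (tight); collating 165/180 (slack 15).
Since collating is not tight, its dual is 0.
From A_Bᵀ y = c: 3·y_ink + 3·y_cutting = 54; 1·y_ink + 6·y_cutting = 63.
Solving: y_ink = 9, y_cutting = 9.
Δz = y_cutting·Δb = 9 × (3) = 27, so new z* = 3699 + 27 = 3726.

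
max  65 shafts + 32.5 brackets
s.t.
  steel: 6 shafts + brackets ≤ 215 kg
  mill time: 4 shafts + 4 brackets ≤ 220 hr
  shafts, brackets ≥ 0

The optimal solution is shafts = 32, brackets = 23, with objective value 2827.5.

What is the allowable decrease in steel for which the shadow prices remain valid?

160

Binding constraints: steel, mill time. The basis is B = [[6,1],[4,4]] with det 20.
Per unit decrease in steel, x* moves by d = (-0.2, 0.2).
The basis stays optimal until shafts reaches 0; allowable decrease = 160 kg.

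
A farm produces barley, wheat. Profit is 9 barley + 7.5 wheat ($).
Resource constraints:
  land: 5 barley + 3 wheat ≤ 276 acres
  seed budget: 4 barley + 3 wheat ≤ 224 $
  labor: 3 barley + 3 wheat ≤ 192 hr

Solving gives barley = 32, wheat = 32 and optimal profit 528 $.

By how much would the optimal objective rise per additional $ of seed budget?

At the optimum: land uses 256 of 276 (slack = 20); seed budget uses 224 of 224 (binding); labor uses 192 of 192 (binding).
Slack constraints have shadow price 0 (complementary slackness).
From A_Bᵀ y = c: 4·y_seed budget + 3·y_labor = 9; 3·y_seed budget + 3·y_labor = 7.5.
Solving: y_seed budget = 1.5, y_labor = 1.
Shadow price of seed budget = 1.5.

1.5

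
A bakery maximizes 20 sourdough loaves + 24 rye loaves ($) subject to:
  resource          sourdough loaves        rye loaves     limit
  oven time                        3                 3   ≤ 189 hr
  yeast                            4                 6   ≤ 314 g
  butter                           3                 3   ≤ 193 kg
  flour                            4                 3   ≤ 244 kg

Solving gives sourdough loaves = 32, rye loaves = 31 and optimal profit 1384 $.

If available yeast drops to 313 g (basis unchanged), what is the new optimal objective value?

1382

Check each constraint at x*: oven time 189/189 (tight); yeast 314/314 (tight); butter 189/193 (slack 4); flour 221/244 (slack 23).
By complementary slackness, y = 0 for the non-binding constraints.
From A_Bᵀ y = c: 3·y_oven time + 4·y_yeast = 20; 3·y_oven time + 6·y_yeast = 24.
→ y_oven time = 4 and y_yeast = 2.
Δz = y_yeast·Δb = 2 × (-1) = -2, so new z* = 1384 − 2 = 1382.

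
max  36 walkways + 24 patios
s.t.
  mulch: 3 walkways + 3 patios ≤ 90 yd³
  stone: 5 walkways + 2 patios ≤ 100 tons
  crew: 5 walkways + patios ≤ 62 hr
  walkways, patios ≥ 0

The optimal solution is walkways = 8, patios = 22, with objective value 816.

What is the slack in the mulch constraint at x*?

0

mulch used = 3·8 + 3·22 = 90; slack = 90 − 90 = 0.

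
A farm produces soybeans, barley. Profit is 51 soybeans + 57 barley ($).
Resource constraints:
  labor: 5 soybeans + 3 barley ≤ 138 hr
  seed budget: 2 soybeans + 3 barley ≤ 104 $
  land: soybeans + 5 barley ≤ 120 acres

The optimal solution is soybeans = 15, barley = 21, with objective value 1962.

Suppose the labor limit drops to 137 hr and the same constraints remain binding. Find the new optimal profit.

1953

Binding: labor and land. Non-binding: seed budget (11 unused).
Slack constraints have shadow price 0 (complementary slackness).
The binding rows give the dual system: 5·y_labor + 1·y_land = 51 and 3·y_labor + 5·y_land = 57.
Solving: y_labor = 9, y_land = 6.
Δz = y_labor·Δb = 9 × (-1) = -9, so new z* = 1962 − 9 = 1953.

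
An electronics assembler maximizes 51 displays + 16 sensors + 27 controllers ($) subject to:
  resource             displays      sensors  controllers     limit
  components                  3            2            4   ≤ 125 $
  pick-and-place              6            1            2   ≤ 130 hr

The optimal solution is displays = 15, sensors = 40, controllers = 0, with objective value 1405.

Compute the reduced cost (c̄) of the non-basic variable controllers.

-5

At the optimum: components uses 125 of 125 (binding); pick-and-place uses 130 of 130 (binding).
From A_Bᵀ y = c: 3·y_components + 6·y_pick-and-place = 51; 2·y_components + 1·y_pick-and-place = 16.
Solving: y_components = 5, y_pick-and-place = 6.
Reduced cost of controllers: c₃ − yᵀa₃ = 27 − (5·4 + 6·2) = 27 − 32 = -5.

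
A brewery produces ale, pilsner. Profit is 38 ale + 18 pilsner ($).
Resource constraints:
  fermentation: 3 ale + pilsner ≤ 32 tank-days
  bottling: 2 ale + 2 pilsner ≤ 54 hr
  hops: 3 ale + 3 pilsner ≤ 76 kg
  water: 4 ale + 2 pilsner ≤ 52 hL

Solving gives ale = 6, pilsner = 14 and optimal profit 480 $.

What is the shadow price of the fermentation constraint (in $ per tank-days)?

Binding: fermentation and water. Non-binding: bottling (14 unused), hops (16 unused).
Slack constraints have shadow price 0 (complementary slackness).
The binding rows give the dual system: 3·y_fermentation + 4·y_water = 38 and 1·y_fermentation + 2·y_water = 18.
→ y_fermentation = 2 and y_water = 8.
Shadow price of fermentation = 2.

2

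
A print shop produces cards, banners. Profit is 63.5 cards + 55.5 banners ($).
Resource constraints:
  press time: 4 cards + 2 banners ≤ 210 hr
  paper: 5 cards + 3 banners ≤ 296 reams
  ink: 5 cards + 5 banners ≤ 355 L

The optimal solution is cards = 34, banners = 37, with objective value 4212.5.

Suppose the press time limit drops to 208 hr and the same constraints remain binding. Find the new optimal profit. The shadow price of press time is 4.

4204.5

Δb = -2, so new z* = 4212.5 + (4)·(-2) = 4212.5 − 8 = 4204.5.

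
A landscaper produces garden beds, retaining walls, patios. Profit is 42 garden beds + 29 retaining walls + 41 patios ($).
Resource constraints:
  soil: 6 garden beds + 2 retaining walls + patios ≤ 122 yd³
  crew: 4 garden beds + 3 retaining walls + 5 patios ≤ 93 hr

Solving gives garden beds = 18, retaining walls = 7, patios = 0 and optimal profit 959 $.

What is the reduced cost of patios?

-5

Check each constraint at x*: soil 122/122 (tight); crew 93/93 (tight).
Dual feasibility on the basic columns requires 6·y_soil + 4·y_crew = 42, 2·y_soil + 3·y_crew = 29.
This yields shadow prices y_soil = 1, y_crew = 9.
Reduced cost of patios: c₃ − yᵀa₃ = 41 − (1·1 + 9·5) = 41 − 46 = -5.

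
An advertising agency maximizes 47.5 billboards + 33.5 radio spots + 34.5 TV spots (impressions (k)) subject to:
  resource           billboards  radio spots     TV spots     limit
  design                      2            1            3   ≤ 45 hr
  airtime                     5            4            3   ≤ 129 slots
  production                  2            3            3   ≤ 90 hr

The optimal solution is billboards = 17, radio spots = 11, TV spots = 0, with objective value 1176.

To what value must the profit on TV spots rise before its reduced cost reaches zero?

42

Binding: design and airtime. Non-binding: production (23 unused).
Slack constraints have shadow price 0 (complementary slackness).
From A_Bᵀ y = c: 2·y_design + 5·y_airtime = 47.5; 1·y_design + 4·y_airtime = 33.5.
→ y_design = 7.5 and y_airtime = 6.5.
TV spots enters the basis when its profit ≥ yᵀa₃ = 7.5·3 + 6.5·3 = 42.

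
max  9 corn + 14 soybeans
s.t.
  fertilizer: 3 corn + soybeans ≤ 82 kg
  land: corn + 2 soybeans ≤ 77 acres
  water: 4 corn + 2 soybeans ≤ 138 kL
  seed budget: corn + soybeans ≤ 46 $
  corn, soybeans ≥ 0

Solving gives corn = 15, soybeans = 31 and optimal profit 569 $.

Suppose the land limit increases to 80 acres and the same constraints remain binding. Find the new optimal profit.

Binding: land and seed budget. Non-binding: fertilizer (6 unused), water (16 unused).
Since fertilizer, water are not tight, their duals are 0.
The binding rows give the dual system: 1·y_land + 1·y_seed budget = 9 and 2·y_land + 1·y_seed budget = 14.
→ y_land = 5 and y_seed budget = 4.
Δz = y_land·Δb = 5 × (3) = 15, so new z* = 569 + 15 = 584.

584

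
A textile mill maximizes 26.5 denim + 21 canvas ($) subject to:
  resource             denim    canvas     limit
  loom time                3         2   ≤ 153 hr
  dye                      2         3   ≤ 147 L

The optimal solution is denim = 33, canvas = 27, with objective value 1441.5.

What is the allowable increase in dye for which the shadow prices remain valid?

82.5

Binding constraints: loom time, dye. The basis is B = [[3,2],[2,3]] with det 5.
Per unit increase in dye, x* moves by d = (-0.4, 0.6).
The basis stays optimal until denim reaches 0; allowable increase = 82.5 L.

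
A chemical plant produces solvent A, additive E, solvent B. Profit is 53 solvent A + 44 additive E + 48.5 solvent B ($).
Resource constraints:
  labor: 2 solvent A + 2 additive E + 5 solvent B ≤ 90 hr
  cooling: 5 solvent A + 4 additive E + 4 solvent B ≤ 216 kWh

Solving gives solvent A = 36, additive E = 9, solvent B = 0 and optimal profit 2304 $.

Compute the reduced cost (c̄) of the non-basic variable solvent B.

At the optimum: labor uses 90 of 90 (binding); cooling uses 216 of 216 (binding).
Dual feasibility on the basic columns requires 2·y_labor + 5·y_cooling = 53, 2·y_labor + 4·y_cooling = 44.
This yields shadow prices y_labor = 4, y_cooling = 9.
Reduced cost of solvent B: c₃ − yᵀa₃ = 48.5 − (4·5 + 9·4) = 48.5 − 56 = -7.5.

-7.5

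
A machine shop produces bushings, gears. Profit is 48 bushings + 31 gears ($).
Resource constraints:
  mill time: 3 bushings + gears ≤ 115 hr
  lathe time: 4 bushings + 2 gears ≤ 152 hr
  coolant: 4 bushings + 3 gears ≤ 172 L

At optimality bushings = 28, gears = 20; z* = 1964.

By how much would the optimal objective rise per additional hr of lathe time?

5

At the optimum: mill time uses 104 of 115 (slack = 11); lathe time uses 152 of 152 (binding); coolant uses 172 of 172 (binding).
Since mill time is not tight, its dual is 0.
Dual feasibility on the basic columns requires 4·y_lathe time + 4·y_coolant = 48, 2·y_lathe time + 3·y_coolant = 31.
This yields shadow prices y_lathe time = 5, y_coolant = 7.
Shadow price of lathe time = 5.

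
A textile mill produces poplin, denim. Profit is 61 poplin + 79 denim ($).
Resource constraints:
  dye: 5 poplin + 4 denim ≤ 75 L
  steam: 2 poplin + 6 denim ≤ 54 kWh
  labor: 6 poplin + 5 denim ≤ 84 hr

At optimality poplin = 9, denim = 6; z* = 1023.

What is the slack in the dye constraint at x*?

dye used = 5·9 + 4·6 = 69; slack = 75 − 69 = 6.

6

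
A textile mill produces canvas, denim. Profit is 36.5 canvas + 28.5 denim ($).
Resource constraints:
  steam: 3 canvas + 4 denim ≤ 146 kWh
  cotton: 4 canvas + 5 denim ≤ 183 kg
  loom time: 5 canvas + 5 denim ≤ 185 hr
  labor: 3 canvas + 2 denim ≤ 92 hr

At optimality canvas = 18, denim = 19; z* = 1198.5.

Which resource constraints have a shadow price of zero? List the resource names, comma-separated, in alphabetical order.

steam: 130/146 (slack 16)
cotton: 167/183 (slack 16)
loom time: 185/185 (binding)
labor: 92/92 (binding)
By complementary slackness, a constraint with positive slack has shadow price 0 → cotton, steam.

cotton, steam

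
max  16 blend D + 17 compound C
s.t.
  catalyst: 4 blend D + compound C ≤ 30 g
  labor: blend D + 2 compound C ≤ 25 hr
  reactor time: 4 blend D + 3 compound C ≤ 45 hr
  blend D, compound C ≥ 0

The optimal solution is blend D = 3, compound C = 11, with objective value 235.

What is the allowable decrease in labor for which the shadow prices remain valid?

4.375

Binding constraints: labor, reactor time. The basis is B = [[1,2],[4,3]] with det -5.
Per unit decrease in labor, x* moves by d = (0.6, -0.8).
The basis stays optimal until catalyst becomes binding; allowable decrease = 4.375 hr.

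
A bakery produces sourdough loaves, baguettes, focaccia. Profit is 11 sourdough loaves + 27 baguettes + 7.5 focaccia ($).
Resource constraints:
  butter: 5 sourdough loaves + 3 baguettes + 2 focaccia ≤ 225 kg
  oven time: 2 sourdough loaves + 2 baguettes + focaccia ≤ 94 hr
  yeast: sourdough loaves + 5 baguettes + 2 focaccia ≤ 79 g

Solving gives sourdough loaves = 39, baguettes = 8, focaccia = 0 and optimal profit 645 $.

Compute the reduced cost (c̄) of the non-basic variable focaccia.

-4

At the optimum: butter uses 219 of 225 (slack = 6); oven time uses 94 of 94 (binding); yeast uses 79 of 79 (binding).
Slack constraints have shadow price 0 (complementary slackness).
The binding rows give the dual system: 2·y_oven time + 1·y_yeast = 11 and 2·y_oven time + 5·y_yeast = 27.
→ y_oven time = 3.5 and y_yeast = 4.
Reduced cost of focaccia: c₃ − yᵀa₃ = 7.5 − (3.5·1 + 4·2) = 7.5 − 11.5 = -4.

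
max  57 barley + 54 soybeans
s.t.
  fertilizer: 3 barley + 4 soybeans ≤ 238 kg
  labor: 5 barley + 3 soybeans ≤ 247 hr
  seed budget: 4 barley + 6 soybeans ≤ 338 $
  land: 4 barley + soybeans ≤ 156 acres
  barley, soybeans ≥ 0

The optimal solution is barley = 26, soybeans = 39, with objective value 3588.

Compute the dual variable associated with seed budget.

At the optimum: fertilizer uses 234 of 238 (slack = 4); labor uses 247 of 247 (binding); seed budget uses 338 of 338 (binding); land uses 143 of 156 (slack = 13).
Since fertilizer, land are not tight, their duals are 0.
The binding rows give the dual system: 5·y_labor + 4·y_seed budget = 57 and 3·y_labor + 6·y_seed budget = 54.
This yields shadow prices y_labor = 7, y_seed budget = 5.5.
Shadow price of seed budget = 5.5.

5.5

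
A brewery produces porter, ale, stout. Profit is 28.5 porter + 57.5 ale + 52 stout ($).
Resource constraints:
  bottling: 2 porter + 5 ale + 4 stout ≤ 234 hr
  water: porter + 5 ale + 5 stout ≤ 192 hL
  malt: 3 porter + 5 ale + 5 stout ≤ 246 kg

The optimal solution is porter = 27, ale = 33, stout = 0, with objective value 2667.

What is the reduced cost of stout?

Check each constraint at x*: bottling 219/234 (slack 15); water 192/192 (tight); malt 246/246 (tight).
Since bottling is not tight, its dual is 0.
From A_Bᵀ y = c: 1·y_water + 3·y_malt = 28.5; 5·y_water + 5·y_malt = 57.5.
Solving: y_water = 3, y_malt = 8.5.
Reduced cost of stout: c₃ − yᵀa₃ = 52 − (3·5 + 8.5·5) = 52 − 57.5 = -5.5.

-5.5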